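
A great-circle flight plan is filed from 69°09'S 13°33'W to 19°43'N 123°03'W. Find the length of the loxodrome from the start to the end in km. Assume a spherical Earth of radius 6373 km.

13532 km

Δψ = ln[tan(π/4+φ₂/2)/tan(π/4+φ₁/2)] = +2.0440;  Δφ = +1.5510 rad,  Δλ = -1.9111 rad
q = Δφ/Δψ = 0.7588
d = R·√(Δφ² + q²Δλ²) = 6373·2.12337 = 13532 km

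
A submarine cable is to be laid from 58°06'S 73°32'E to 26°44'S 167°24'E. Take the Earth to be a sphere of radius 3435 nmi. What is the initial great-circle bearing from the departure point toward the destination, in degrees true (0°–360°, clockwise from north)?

θ = atan2( sin Δλ·cos φ₂ ,  cos φ₁ sin φ₂ − sin φ₁ cos φ₂ cos Δλ )
  = atan2(+0.8911, -0.2888) = 107.96°

108.0°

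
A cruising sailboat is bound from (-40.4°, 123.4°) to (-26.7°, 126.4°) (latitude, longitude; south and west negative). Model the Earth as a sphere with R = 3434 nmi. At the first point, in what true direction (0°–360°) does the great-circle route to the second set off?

11.2°

N = sin Δλ·cos φ₂ = +0.0468;  D = cos φ₁ sin φ₂ − sin φ₁ cos φ₂ cos Δλ = +0.2360
initial course = atan2(N, D) = 11.20°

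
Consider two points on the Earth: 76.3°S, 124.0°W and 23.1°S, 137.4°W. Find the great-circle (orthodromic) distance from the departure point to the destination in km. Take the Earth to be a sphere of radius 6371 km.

5963 km

Haversine: a = sin²(Δφ/2)+cos φ₁ cos φ₂ sin²(Δλ/2) = 0.20345;  σ = 2·atan2(√a,√(1−a))
σ = 53.623° → d = Rσ = 6371·0.93590 = 5963 km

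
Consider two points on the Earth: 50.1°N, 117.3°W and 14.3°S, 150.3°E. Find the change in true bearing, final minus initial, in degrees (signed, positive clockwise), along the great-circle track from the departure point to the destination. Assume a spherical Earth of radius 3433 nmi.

At departure: θ₁ = atan2(sin Δλ cos φ₂, cos φ₁ sin φ₂ − sin φ₁ cos φ₂ cos Δλ) = 262.51°
At arrival: θ₂ = atan2(sin Δλ cos φ₁, −cos φ₂ sin φ₁ + sin φ₂ cos φ₁ cos Δλ) = 221.02°
Δθ = θ₂ − θ₁ = -41.5°

-41.5°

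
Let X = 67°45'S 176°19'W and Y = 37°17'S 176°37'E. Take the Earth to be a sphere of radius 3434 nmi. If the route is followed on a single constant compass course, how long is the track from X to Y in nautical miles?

Δψ = ln[tan(π/4+φ₂/2)/tan(π/4+φ₁/2)] = +0.9242;  Δφ = +0.5317 rad,  Δλ = -0.1233 rad
q = Δφ/Δψ = 0.5754
d = R·√(Δφ² + q²Δλ²) = 3434·0.53646 = 1842 nmi

1842 nmi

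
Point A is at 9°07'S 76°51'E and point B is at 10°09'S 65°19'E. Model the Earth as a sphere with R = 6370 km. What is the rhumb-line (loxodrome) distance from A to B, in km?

1269 km

Rhumb course C = atan2(Δλ, Δψ) with Δψ = ln[tan(π/4+φ₂/2)/tan(π/4+φ₁/2)] = -0.0183, Δλ = -0.2013 → C = 264.81°
d = R·|Δφ| / |cos C| = 6370·0.01804 / 0.09051 = 1269 km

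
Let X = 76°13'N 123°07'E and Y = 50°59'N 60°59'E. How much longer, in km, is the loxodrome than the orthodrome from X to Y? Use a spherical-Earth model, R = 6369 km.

Great circle: cos σ = sin φ₁ sin φ₂ + cos φ₁ cos φ₂ cos Δλ,  σ = 0.6011 rad → d_gc = 3828.6 km
Rhumb line: Δψ = -1.0754, q = Δφ/Δψ = 0.4095, d_rh = R√(Δφ²+q²Δλ²) = 3983.4 km
Excess = 3983.4 − 3828.6 = 154.8 ≈ 155 km

155 km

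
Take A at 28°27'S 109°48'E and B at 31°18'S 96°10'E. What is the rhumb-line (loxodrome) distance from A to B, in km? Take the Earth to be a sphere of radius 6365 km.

Δψ = ln[tan(π/4+φ₂/2)/tan(π/4+φ₁/2)] = -0.0574;  Δφ = -0.0497 rad,  Δλ = -0.2379 rad
q = Δφ/Δψ = 0.8670
d = R·√(Δφ² + q²Δλ²) = 6365·0.21220 = 1351 km

1351 km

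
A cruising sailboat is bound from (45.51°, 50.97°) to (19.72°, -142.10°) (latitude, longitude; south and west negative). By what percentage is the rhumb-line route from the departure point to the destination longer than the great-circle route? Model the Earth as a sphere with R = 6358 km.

Great circle: σ = 1.9844 rad → d_gc = Rσ = 12616.6 km
Rhumb: Δφ = -0.4501, Δλ = +2.9135, Δψ = -0.5428, q = Δφ/Δψ = 0.8292 → d_rh = R√(Δφ²+q²Δλ²) = 15624.4 km
Excess = (15624.4 − 12616.6) / 12616.6 = 3007.8 / 12616.6 = 23.84% ≈ 23.8%

23.8%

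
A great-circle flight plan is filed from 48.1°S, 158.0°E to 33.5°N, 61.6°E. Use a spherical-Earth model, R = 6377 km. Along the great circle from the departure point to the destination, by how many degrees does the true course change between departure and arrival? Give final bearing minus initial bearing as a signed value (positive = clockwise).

+21.3°

At departure: θ₁ = atan2(sin Δλ cos φ₂, cos φ₁ sin φ₂ − sin φ₁ cos φ₂ cos Δλ) = 289.87°
At arrival: θ₂ = atan2(sin Δλ cos φ₁, −cos φ₂ sin φ₁ + sin φ₂ cos φ₁ cos Δλ) = 311.13°
Δθ = θ₂ − θ₁ = +21.3°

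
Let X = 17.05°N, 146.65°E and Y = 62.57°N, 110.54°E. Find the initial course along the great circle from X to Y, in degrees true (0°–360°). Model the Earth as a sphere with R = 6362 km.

339.8°

θ = atan2( sin Δλ·cos φ₂ ,  cos φ₁ sin φ₂ − sin φ₁ cos φ₂ cos Δλ )
  = atan2(-0.2715, +0.7394) = 339.84°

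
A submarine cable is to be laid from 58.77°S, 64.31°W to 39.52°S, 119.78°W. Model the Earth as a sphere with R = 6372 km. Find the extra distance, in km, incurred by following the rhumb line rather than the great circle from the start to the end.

105 km

Great circle: cos σ = sin φ₁ sin φ₂ + cos φ₁ cos φ₂ cos Δλ,  σ = 0.6906 rad → d_gc = 4400.7 km
Rhumb line: Δψ = +0.5228, q = Δφ/Δψ = 0.6427, d_rh = R√(Δφ²+q²Δλ²) = 4505.7 km
Excess = 4505.7 − 4400.7 = 105.0 ≈ 105 km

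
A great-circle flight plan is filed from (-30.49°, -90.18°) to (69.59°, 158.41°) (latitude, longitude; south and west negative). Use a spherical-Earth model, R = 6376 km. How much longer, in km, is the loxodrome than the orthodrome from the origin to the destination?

Great circle: cos σ = sin φ₁ sin φ₂ + cos φ₁ cos φ₂ cos Δλ,  σ = 2.1960 rad → d_gc = 14001.5 km
Rhumb line: Δψ = +2.2739, q = Δφ/Δψ = 0.7682, d_rh = R√(Δφ²+q²Δλ²) = 14653.8 km
Excess = 14653.8 − 14001.5 = 652.3 ≈ 652 km

652 km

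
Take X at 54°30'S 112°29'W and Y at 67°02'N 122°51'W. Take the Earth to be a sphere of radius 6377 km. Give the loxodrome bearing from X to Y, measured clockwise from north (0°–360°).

356.2°

Meridional parts: M(φ₁)=-1.1391, M(φ₂)=+1.5938 → ΔM = +2.7329;  Δλ = -0.1809 rad
tan C = Δλ / ΔM = -0.0662 → C = 356.21°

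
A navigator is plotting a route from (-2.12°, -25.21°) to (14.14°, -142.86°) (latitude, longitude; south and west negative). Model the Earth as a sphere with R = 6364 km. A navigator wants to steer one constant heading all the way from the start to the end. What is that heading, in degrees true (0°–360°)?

277.9°

Meridional parts: M(φ₁)=-0.0370, M(φ₂)=+0.2493 → ΔM = +0.2863;  Δλ = -2.0534 rad
tan C = Δλ / ΔM = -7.1711 → C = 277.94°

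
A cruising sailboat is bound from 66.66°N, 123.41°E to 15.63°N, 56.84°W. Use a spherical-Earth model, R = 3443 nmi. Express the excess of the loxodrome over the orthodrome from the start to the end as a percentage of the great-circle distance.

36.3%

Great circle: σ = 1.7054 rad → d_gc = Rσ = 5871.5 nmi
Rhumb: Δφ = -0.8906, Δλ = +3.1372, Δψ = -1.3010, q = Δφ/Δψ = 0.6846 → d_rh = R√(Δφ²+q²Δλ²) = 8005.1 nmi
Excess = (8005.1 − 5871.5) / 5871.5 = 2133.6 / 5871.5 = 36.34% ≈ 36.3%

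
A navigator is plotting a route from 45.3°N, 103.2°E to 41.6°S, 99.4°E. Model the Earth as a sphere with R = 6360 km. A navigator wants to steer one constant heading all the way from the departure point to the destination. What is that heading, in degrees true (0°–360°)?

Meridional parts: M(φ₁)=+0.8888, M(φ₂)=-0.7998 → ΔM = -1.6886;  Δλ = -0.0663 rad
tan C = Δλ / ΔM = +0.0393 → C = 182.25°

182.2°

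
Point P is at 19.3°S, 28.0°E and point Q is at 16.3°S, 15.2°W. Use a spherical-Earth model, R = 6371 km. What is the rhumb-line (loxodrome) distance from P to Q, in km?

Δψ = ln[tan(π/4+φ₂/2)/tan(π/4+φ₁/2)] = +0.0550;  Δφ = +0.0524 rad,  Δλ = -0.7540 rad
q = Δφ/Δψ = 0.9520
d = R·√(Δφ² + q²Δλ²) = 6371·0.71970 = 4585 km

4585 km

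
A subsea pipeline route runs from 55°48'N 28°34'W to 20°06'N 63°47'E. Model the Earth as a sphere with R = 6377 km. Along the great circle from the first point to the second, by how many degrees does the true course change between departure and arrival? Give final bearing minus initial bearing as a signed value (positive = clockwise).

+67.9°

At departure: θ₁ = atan2(sin Δλ cos φ₂, cos φ₁ sin φ₂ − sin φ₁ cos φ₂ cos Δλ) = 76.51°
At arrival: θ₂ = atan2(sin Δλ cos φ₁, −cos φ₂ sin φ₁ + sin φ₂ cos φ₁ cos Δλ) = 144.41°
Δθ = θ₂ − θ₁ = +67.9°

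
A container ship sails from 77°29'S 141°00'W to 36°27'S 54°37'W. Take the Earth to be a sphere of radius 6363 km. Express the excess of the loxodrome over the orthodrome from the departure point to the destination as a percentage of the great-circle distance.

7.3%

Great circle: σ = 0.9385 rad → d_gc = Rσ = 5971.7 km
Rhumb: Δφ = +0.7162, Δλ = +1.5077, Δψ = +1.5263, q = Δφ/Δψ = 0.4692 → d_rh = R√(Δφ²+q²Δλ²) = 6405.3 km
Excess = (6405.3 − 5971.7) / 5971.7 = 433.6 / 5971.7 = 7.26% ≈ 7.3%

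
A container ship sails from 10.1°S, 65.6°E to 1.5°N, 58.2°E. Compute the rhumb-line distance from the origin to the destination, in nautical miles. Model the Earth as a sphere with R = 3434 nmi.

824 nmi

Rhumb course C = atan2(Δλ, Δψ) with Δψ = ln[tan(π/4+φ₂/2)/tan(π/4+φ₁/2)] = +0.2034, Δλ = -0.1292 → C = 327.58°
d = R·|Δφ| / |cos C| = 3434·0.20246 / 0.84417 = 824 nmi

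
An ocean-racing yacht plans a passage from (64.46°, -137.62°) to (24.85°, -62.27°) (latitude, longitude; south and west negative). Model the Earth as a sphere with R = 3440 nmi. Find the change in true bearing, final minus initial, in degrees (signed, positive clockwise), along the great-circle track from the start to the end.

Initial bearing θ₁ = atan2(sin Δλ cos φ₂, cos φ₁ sin φ₂ − sin φ₁ cos φ₂ cos Δλ) = 91.69°
Final bearing θ₂ = (initial bearing from the destination back to the start) + 180° = 151.65°
Δθ = θ₂ − θ₁ = +60.0°

+60.0°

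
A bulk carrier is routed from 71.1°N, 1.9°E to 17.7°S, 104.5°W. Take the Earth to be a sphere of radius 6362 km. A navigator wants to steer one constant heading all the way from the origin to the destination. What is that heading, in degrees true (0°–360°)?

Meridional parts: M(φ₁)=+1.7931, M(φ₂)=-0.3140 → ΔM = -2.1070;  Δλ = -1.8570 rad
tan C = Δλ / ΔM = +0.8813 → C = 221.39°

221.4°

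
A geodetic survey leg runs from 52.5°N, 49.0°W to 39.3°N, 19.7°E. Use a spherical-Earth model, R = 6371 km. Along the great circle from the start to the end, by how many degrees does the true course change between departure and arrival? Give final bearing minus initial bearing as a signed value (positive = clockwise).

+52.6°

Initial bearing θ₁ = atan2(sin Δλ cos φ₂, cos φ₁ sin φ₂ − sin φ₁ cos φ₂ cos Δλ) = 77.29°
Final bearing θ₂ = (initial bearing from the destination back to the start) + 180° = 129.88°
Δθ = θ₂ − θ₁ = +52.6°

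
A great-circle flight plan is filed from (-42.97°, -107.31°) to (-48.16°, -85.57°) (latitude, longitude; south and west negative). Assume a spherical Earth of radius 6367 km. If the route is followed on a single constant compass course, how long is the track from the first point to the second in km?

1785 km

Δψ = ln[tan(π/4+φ₂/2)/tan(π/4+φ₁/2)] = -0.1295;  Δφ = -0.0906 rad,  Δλ = +0.3794 rad
q = Δφ/Δψ = 0.6994
d = R·√(Δφ² + q²Δλ²) = 6367·0.28040 = 1785 km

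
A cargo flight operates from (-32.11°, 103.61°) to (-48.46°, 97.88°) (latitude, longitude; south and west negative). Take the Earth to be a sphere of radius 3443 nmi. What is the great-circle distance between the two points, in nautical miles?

1016 nmi

cos σ = sin φ₁ sin φ₂ + cos φ₁ cos φ₂ cos Δλ
      = sin(-32.11°)sin(-48.46°) + cos(-32.11°)cos(-48.46°)cos(-5.73°) = 0.9568
σ = 16.912° → d = Rσ = 3443·0.29517 = 1016 nmi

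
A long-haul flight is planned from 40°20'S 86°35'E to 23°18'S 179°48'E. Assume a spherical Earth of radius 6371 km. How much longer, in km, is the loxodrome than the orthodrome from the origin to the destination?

337 km

Great circle: cos σ = sin φ₁ sin φ₂ + cos φ₁ cos φ₂ cos Δλ,  σ = 1.3523 rad → d_gc = 8615.7 km
Rhumb line: Δψ = +0.3522, q = Δφ/Δψ = 0.8442, d_rh = R√(Δφ²+q²Δλ²) = 8952.7 km
Excess = 8952.7 − 8615.7 = 337.0 ≈ 337 km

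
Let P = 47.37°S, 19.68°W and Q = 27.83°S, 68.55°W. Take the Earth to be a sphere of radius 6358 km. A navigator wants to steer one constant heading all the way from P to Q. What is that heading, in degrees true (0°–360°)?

297.0°

Meridional parts: M(φ₁)=-0.9411, M(φ₂)=-0.5060 → ΔM = +0.4351;  Δλ = -0.8529 rad
tan C = Δλ / ΔM = -1.9603 → C = 297.03°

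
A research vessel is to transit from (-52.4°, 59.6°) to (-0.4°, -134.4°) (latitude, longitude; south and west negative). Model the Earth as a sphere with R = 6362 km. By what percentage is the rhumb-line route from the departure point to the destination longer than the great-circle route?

Great circle: σ = 2.1975 rad → d_gc = Rσ = 13980.5 km
Rhumb: Δφ = +0.9076, Δλ = +2.8972, Δψ = +1.0706, q = Δφ/Δψ = 0.8477 → d_rh = R√(Δφ²+q²Δλ²) = 16658.5 km
Excess = (16658.5 − 13980.5) / 13980.5 = 2678.0 / 13980.5 = 19.16% ≈ 19.2%

19.2%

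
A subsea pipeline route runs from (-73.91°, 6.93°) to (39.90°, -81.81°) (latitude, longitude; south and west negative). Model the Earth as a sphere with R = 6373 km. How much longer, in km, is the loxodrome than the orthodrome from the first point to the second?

366 km

Great circle: cos σ = sin φ₁ sin φ₂ + cos φ₁ cos φ₂ cos Δλ,  σ = 2.2289 rad → d_gc = 14205.0 km
Rhumb line: Δψ = +2.7172, q = Δφ/Δψ = 0.7310, d_rh = R√(Δφ²+q²Δλ²) = 14571.1 km
Excess = 14571.1 − 14205.0 = 366.1 ≈ 366 km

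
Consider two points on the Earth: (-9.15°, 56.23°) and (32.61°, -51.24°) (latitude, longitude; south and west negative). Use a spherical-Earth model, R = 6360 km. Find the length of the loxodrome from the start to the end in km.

12302 km

Δψ = ln[tan(π/4+φ₂/2)/tan(π/4+φ₁/2)] = +0.7630;  Δφ = +0.7288 rad,  Δλ = -1.8757 rad
q = Δφ/Δψ = 0.9552
d = R·√(Δφ² + q²Δλ²) = 6360·1.93430 = 12302 km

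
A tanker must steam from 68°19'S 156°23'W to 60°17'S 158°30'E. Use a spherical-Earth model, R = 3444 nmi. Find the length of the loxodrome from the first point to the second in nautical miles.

Δψ = ln[tan(π/4+φ₂/2)/tan(π/4+φ₁/2)] = +0.3259;  Δφ = +0.1402 rad,  Δλ = -0.7874 rad
q = Δφ/Δψ = 0.4302
d = R·√(Δφ² + q²Δλ²) = 3444·0.36663 = 1263 nmi

1263 nmi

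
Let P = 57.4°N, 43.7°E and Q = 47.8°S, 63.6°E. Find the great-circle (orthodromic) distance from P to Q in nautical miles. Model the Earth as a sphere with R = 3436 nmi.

cos σ = sin φ₁ sin φ₂ + cos φ₁ cos φ₂ cos Δλ
      = sin(57.40°)sin(-47.80°) + cos(57.40°)cos(-47.80°)cos(19.90°) = -0.2838
σ = 106.487° → d = Rσ = 3436·1.85855 = 6386 nmi

6386 nmi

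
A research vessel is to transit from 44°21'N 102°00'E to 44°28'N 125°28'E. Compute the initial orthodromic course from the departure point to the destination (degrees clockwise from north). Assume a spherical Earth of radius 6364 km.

N = sin Δλ·cos φ₂ = +0.2842;  D = cos φ₁ sin φ₂ − sin φ₁ cos φ₂ cos Δλ = +0.0433
initial course = atan2(N, D) = 81.34°

81.3°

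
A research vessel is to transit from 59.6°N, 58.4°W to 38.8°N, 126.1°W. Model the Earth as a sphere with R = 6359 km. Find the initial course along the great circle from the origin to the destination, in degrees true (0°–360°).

274.9°

N = sin Δλ·cos φ₂ = -0.7211;  D = cos φ₁ sin φ₂ − sin φ₁ cos φ₂ cos Δλ = +0.0620
initial course = atan2(N, D) = 274.92°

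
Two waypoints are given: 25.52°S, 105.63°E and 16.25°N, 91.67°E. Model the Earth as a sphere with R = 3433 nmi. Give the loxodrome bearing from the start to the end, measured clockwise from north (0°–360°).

342.0°

Meridional parts: M(φ₁)=-0.4609, M(φ₂)=+0.2875 → ΔM = +0.7484;  Δλ = -0.2436 rad
tan C = Δλ / ΔM = -0.3256 → C = 341.97°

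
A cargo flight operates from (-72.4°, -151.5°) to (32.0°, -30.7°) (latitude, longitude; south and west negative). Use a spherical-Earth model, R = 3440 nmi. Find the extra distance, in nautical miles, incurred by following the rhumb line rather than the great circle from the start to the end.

485 nmi

Great circle: cos σ = sin φ₁ sin φ₂ + cos φ₁ cos φ₂ cos Δλ,  σ = 2.2606 rad → d_gc = 7776.6 nmi
Rhumb line: Δψ = +2.4556, q = Δφ/Δψ = 0.7420, d_rh = R√(Δφ²+q²Δλ²) = 8261.5 nmi
Excess = 8261.5 − 7776.6 = 484.9 ≈ 485 nmi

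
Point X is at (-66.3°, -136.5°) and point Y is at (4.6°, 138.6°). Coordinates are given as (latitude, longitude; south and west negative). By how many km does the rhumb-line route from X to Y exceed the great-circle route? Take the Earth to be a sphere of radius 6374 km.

371 km

Great circle: cos σ = sin φ₁ sin φ₂ + cos φ₁ cos φ₂ cos Δλ,  σ = 1.6086 rad → d_gc = 10253.4 km
Rhumb line: Δψ = +1.6419, q = Δφ/Δψ = 0.7537, d_rh = R√(Δφ²+q²Δλ²) = 10624.7 km
Excess = 10624.7 − 10253.4 = 371.3 ≈ 371 km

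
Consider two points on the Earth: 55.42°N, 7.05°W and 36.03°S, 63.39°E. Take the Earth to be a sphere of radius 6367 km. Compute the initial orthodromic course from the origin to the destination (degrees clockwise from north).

θ = atan2( sin Δλ·cos φ₂ ,  cos φ₁ sin φ₂ − sin φ₁ cos φ₂ cos Δλ )
  = atan2(+0.7620, -0.5568) = 126.15°

126.2°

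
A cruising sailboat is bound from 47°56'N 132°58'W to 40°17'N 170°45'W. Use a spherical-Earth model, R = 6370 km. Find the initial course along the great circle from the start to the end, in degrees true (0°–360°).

θ = atan2( sin Δλ·cos φ₂ ,  cos φ₁ sin φ₂ − sin φ₁ cos φ₂ cos Δλ )
  = atan2(-0.4674, -0.0144) = 268.24°

268.2°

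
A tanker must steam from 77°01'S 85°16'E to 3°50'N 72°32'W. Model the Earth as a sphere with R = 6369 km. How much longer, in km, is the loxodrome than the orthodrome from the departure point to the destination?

Great circle: cos σ = sin φ₁ sin φ₂ + cos φ₁ cos φ₂ cos Δλ,  σ = 1.8470 rad → d_gc = 11763.46 km
Rhumb line: Δψ = +2.2404, q = Δφ/Δψ = 0.6299, d_rh = R√(Δφ²+q²Δλ²) = 14242.02 km
Excess = 14242.02 − 11763.46 = 2478.56 ≈ 2479 km

2479 km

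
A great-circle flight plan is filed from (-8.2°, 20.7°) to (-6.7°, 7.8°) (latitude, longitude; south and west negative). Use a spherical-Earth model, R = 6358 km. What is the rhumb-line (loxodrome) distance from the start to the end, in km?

Δψ = ln[tan(π/4+φ₂/2)/tan(π/4+φ₁/2)] = +0.0264;  Δφ = +0.0262 rad,  Δλ = -0.2251 rad
q = Δφ/Δψ = 0.9915
d = R·√(Δφ² + q²Δλ²) = 6358·0.22477 = 1429 km

1429 km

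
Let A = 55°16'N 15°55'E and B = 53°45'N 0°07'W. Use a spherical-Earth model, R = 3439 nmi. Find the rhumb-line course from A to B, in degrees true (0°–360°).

Meridional parts: M(φ₁)=+1.1624, M(φ₂)=+1.1168 → ΔM = -0.0456;  Δλ = -0.2798 rad
tan C = Δλ / ΔM = +6.1367 → C = 260.74°

260.7°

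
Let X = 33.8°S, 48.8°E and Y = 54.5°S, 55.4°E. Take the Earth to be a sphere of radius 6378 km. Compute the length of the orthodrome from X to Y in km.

2361 km

cos σ = sin φ₁ sin φ₂ + cos φ₁ cos φ₂ cos Δλ
      = sin(-33.80°)sin(-54.50°) + cos(-33.80°)cos(-54.50°)cos(6.60°) = 0.9322
σ = 21.212° → d = Rσ = 6378·0.37022 = 2361 km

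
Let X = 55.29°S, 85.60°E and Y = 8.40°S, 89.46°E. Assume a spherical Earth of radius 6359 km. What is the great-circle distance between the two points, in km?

cos σ = sin φ₁ sin φ₂ + cos φ₁ cos φ₂ cos Δλ
      = sin(-55.29°)sin(-8.40°) + cos(-55.29°)cos(-8.40°)cos(3.86°) = 0.6821
σ = 46.990° → d = Rσ = 6359·0.82013 = 5215 km

5215 km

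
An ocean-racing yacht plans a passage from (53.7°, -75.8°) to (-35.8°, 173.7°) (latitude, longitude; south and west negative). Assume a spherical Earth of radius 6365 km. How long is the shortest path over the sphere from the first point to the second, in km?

Haversine: a = sin²(Δφ/2)+cos φ₁ cos φ₂ sin²(Δλ/2) = 0.81979;  σ = 2·atan2(√a,√(1−a))
σ = 129.761° → d = Rσ = 6365·2.26476 = 14415 km

14415 km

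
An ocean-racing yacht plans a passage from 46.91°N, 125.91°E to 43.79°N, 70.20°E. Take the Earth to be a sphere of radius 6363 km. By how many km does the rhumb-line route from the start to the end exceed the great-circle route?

91 km

Great circle: cos σ = sin φ₁ sin φ₂ + cos φ₁ cos φ₂ cos Δλ,  σ = 0.6710 rad → d_gc = 4269.58 km
Rhumb line: Δψ = -0.0775, q = Δφ/Δψ = 0.7025, d_rh = R√(Δφ²+q²Δλ²) = 4360.14 km
Excess = 4360.14 − 4269.58 = 90.56 ≈ 91 km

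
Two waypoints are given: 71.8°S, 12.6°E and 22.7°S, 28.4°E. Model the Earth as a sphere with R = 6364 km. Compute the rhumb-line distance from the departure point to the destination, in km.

Rhumb course C = atan2(Δλ, Δψ) with Δψ = ln[tan(π/4+φ₂/2)/tan(π/4+φ₁/2)] = +1.4245, Δλ = +0.2758 → C = 10.96°
d = R·|Δφ| / |cos C| = 6364·0.85696 / 0.98177 = 5555 km

5555 km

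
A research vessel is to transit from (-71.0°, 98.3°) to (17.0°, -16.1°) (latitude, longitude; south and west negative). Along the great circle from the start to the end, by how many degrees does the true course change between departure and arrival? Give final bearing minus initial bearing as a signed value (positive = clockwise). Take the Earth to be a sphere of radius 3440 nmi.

At departure: θ₁ = atan2(sin Δλ cos φ₂, cos φ₁ sin φ₂ − sin φ₁ cos φ₂ cos Δλ) = 252.28°
At arrival: θ₂ = atan2(sin Δλ cos φ₁, −cos φ₂ sin φ₁ + sin φ₂ cos φ₁ cos Δλ) = 341.08°
Δθ = θ₂ − θ₁ = +88.8°

+88.8°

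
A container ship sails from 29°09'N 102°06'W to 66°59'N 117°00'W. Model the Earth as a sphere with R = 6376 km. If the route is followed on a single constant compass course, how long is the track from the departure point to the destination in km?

4335 km

Δψ = ln[tan(π/4+φ₂/2)/tan(π/4+φ₁/2)] = +1.0593;  Δφ = +0.6603 rad,  Δλ = -0.2601 rad
q = Δφ/Δψ = 0.6233
d = R·√(Δφ² + q²Δλ²) = 6376·0.67992 = 4335 km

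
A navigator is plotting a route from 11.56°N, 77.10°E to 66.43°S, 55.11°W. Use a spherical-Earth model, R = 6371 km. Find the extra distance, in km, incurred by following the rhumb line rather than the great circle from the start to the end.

1288 km

Great circle: cos σ = sin φ₁ sin φ₂ + cos φ₁ cos φ₂ cos Δλ,  σ = 2.0341 rad → d_gc = 12959.1 km
Rhumb line: Δψ = -1.7703, q = Δφ/Δψ = 0.7689, d_rh = R√(Δφ²+q²Δλ²) = 14247.0 km
Excess = 14247.0 − 12959.1 = 1287.9 ≈ 1288 km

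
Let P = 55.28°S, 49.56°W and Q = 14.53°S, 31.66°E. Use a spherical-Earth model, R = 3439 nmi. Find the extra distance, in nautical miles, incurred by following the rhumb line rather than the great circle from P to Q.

151 nmi

Great circle: cos σ = sin φ₁ sin φ₂ + cos φ₁ cos φ₂ cos Δλ,  σ = 1.2762 rad → d_gc = 4388.78 nmi
Rhumb line: Δψ = +0.9064, q = Δφ/Δψ = 0.7846, d_rh = R√(Δφ²+q²Δλ²) = 4540.26 nmi
Excess = 4540.26 − 4388.78 = 151.48 ≈ 151 nmi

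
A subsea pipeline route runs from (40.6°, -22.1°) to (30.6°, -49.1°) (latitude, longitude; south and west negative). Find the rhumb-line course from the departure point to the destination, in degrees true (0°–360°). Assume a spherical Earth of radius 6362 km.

245.5°

Meridional parts: M(φ₁)=+0.7766, M(φ₂)=+0.5614 → ΔM = -0.2152;  Δλ = -0.4712 rad
tan C = Δλ / ΔM = +2.1897 → C = 245.45°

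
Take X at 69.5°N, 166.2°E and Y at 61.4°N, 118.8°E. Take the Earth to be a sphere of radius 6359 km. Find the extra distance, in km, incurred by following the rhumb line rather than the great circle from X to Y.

Great circle: cos σ = sin φ₁ sin φ₂ + cos φ₁ cos φ₂ cos Δλ,  σ = 0.3601 rad → d_gc = 2290.00 km
Rhumb line: Δψ = -0.3433, q = Δφ/Δψ = 0.4118, d_rh = R√(Δφ²+q²Δλ²) = 2345.47 km
Excess = 2345.47 − 2290.00 = 55.47 ≈ 55 km

55 km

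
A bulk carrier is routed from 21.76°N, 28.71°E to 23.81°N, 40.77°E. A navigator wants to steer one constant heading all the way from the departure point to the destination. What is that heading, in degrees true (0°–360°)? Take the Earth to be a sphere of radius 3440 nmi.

Δψ = ln[tan(π/4+φ₂/2)/tan(π/4+φ₁/2)] = +0.0388
Δλ = +0.2105 rad (taken the short way round)
course = atan2(Δλ, Δψ) = 79.55°

79.6°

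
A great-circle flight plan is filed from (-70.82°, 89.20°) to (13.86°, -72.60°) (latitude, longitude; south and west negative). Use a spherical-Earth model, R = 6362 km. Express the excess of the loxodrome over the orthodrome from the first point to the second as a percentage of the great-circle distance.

Great circle: σ = 2.1285 rad → d_gc = Rσ = 13541.7 km
Rhumb: Δφ = +1.4779, Δλ = -2.8239, Δψ = +2.0224, q = Δφ/Δψ = 0.7308 → d_rh = R√(Δφ²+q²Δλ²) = 16148.9 km
Excess = (16148.9 − 13541.7) / 13541.7 = 2607.2 / 13541.7 = 19.253% ≈ 19.3%

19.3%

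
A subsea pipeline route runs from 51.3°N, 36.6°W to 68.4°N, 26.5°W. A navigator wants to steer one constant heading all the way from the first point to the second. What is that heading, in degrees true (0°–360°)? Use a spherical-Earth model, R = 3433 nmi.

Meridional parts: M(φ₁)=+1.0465, M(φ₂)=+1.6567 → ΔM = +0.6103;  Δλ = +0.1763 rad
tan C = Δλ / ΔM = +0.2889 → C = 16.11°

16.1°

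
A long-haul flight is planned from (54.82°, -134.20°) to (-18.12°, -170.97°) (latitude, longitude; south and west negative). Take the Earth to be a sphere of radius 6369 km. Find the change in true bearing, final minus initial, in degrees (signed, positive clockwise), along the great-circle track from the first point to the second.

-14.8°

Initial bearing θ₁ = atan2(sin Δλ cos φ₂, cos φ₁ sin φ₂ − sin φ₁ cos φ₂ cos Δλ) = 215.37°
Final bearing θ₂ = (initial bearing from the destination back to the start) + 180° = 200.54°
Δθ = θ₂ − θ₁ = -14.8°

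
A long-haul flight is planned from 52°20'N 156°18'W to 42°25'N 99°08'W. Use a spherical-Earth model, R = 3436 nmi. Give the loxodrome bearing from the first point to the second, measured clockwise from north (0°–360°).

Meridional parts: M(φ₁)=+1.0756, M(φ₂)=+0.8190 → ΔM = -0.2567;  Δλ = +0.9977 rad
tan C = Δλ / ΔM = -3.8874 → C = 104.43°

104.4°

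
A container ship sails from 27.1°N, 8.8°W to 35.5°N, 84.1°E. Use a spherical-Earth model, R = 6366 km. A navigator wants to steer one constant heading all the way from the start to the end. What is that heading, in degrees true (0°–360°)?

Δψ = ln[tan(π/4+φ₂/2)/tan(π/4+φ₁/2)] = +0.1718
Δλ = +1.6214 rad (taken the short way round)
course = atan2(Δλ, Δψ) = 83.95°

84.0°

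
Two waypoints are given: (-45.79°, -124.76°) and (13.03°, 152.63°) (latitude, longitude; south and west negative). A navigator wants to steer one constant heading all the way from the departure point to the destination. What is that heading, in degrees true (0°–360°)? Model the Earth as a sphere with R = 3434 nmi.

308.1°

Meridional parts: M(φ₁)=-0.9010, M(φ₂)=+0.2294 → ΔM = +1.1304;  Δλ = -1.4418 rad
tan C = Δλ / ΔM = -1.2755 → C = 308.10°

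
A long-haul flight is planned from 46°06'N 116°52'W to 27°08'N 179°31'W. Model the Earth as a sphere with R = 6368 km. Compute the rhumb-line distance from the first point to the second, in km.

Rhumb course C = atan2(Δλ, Δψ) with Δψ = ln[tan(π/4+φ₂/2)/tan(π/4+φ₁/2)] = -0.4165, Δλ = -1.0934 → C = 249.15°
d = R·|Δφ| / |cos C| = 6368·0.33103 / 0.35593 = 5923 km

5923 km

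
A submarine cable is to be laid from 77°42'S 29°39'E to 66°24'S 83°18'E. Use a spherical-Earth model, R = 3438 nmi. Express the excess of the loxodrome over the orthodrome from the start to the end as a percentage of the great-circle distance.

3.4%

Great circle: σ = 0.3305 rad → d_gc = Rσ = 1136.3 nmi
Rhumb: Δφ = +0.1972, Δλ = +0.9364, Δψ = +0.6621, q = Δφ/Δψ = 0.2979 → d_rh = R√(Δφ²+q²Δλ²) = 1174.5 nmi
Excess = (1174.5 − 1136.3) / 1136.3 = 38.2 / 1136.3 = 3.36% ≈ 3.4%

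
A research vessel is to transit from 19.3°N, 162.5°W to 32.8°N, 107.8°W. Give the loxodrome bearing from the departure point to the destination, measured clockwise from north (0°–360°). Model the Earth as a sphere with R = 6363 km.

Meridional parts: M(φ₁)=+0.3434, M(φ₂)=+0.6066 → ΔM = +0.2632;  Δλ = +0.9547 rad
tan C = Δλ / ΔM = +3.6278 → C = 74.59°

74.6°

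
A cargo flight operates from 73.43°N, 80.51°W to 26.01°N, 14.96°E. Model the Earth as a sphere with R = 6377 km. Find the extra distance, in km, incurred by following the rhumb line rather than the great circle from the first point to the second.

Great circle: cos σ = sin φ₁ sin φ₂ + cos φ₁ cos φ₂ cos Δλ,  σ = 1.1638 rad → d_gc = 7421.3 km
Rhumb line: Δψ = -1.4564, q = Δφ/Δψ = 0.5683, d_rh = R√(Δφ²+q²Δλ²) = 8019.9 km
Excess = 8019.9 − 7421.3 = 598.6 ≈ 599 km

599 km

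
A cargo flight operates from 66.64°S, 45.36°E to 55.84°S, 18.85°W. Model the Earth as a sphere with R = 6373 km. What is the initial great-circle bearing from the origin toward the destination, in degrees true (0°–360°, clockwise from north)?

θ = atan2( sin Δλ·cos φ₂ ,  cos φ₁ sin φ₂ − sin φ₁ cos φ₂ cos Δλ )
  = atan2(-0.5056, -0.1038) = 258.39°

258.4°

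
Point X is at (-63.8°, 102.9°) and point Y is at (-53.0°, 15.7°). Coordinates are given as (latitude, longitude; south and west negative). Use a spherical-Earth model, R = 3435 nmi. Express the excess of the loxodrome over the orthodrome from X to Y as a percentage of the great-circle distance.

Great circle: σ = 0.7531 rad → d_gc = Rσ = 2587.0 nmi
Rhumb: Δφ = +0.1885, Δλ = -1.5219, Δψ = +0.3631, q = Δφ/Δψ = 0.5191 → d_rh = R√(Δφ²+q²Δλ²) = 2789.8 nmi
Excess = (2789.8 − 2587.0) / 2587.0 = 202.8 / 2587.0 = 7.84% ≈ 7.8%

7.8%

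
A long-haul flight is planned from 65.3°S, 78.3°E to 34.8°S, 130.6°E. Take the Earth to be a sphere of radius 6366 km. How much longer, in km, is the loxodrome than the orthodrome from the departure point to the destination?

105 km

Great circle: cos σ = sin φ₁ sin φ₂ + cos φ₁ cos φ₂ cos Δλ,  σ = 0.7549 rad → d_gc = 4805.8 km
Rhumb line: Δψ = +0.8703, q = Δφ/Δψ = 0.6116, d_rh = R√(Δφ²+q²Δλ²) = 4910.8 km
Excess = 4910.8 − 4805.8 = 105.0 ≈ 105 km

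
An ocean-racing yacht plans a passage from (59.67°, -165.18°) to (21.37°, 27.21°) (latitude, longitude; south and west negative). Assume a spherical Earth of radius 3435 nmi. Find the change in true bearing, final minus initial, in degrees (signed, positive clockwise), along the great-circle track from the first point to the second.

Initial bearing θ₁ = atan2(sin Δλ cos φ₂, cos φ₁ sin φ₂ − sin φ₁ cos φ₂ cos Δλ) = 348.35°
Final bearing θ₂ = (initial bearing from the destination back to the start) + 180° = 186.29°
Δθ = θ₂ − θ₁ = -162.1°

-162.1°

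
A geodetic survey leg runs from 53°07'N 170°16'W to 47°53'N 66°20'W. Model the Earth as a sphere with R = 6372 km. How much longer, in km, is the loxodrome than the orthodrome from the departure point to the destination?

666 km

Great circle: cos σ = sin φ₁ sin φ₂ + cos φ₁ cos φ₂ cos Δλ,  σ = 1.0514 rad → d_gc = 6699.2 km
Rhumb line: Δψ = -0.1438, q = Δφ/Δψ = 0.6352, d_rh = R√(Δφ²+q²Δλ²) = 7365.2 km
Excess = 7365.2 − 6699.2 = 666.0 ≈ 666 km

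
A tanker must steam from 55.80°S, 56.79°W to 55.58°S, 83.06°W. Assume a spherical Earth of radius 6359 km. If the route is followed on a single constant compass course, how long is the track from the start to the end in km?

1644 km

Δψ = ln[tan(π/4+φ₂/2)/tan(π/4+φ₁/2)] = +0.0068;  Δφ = +0.0038 rad,  Δλ = -0.4585 rad
q = Δφ/Δψ = 0.5637
d = R·√(Δφ² + q²Δλ²) = 6359·0.25847 = 1644 km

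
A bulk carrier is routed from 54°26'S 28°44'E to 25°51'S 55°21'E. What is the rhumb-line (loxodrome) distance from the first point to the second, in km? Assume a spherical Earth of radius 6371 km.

3868 km

Δψ = ln[tan(π/4+φ₂/2)/tan(π/4+φ₁/2)] = +0.6698;  Δφ = +0.4989 rad,  Δλ = +0.4645 rad
q = Δφ/Δψ = 0.7448
d = R·√(Δφ² + q²Δλ²) = 6371·0.60711 = 3868 km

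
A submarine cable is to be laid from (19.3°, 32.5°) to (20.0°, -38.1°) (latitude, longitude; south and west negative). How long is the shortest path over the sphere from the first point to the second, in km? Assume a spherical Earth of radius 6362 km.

7322 km

cos σ = sin φ₁ sin φ₂ + cos φ₁ cos φ₂ cos Δλ
      = sin(19.30°)sin(20.00°) + cos(19.30°)cos(20.00°)cos(-70.60°) = 0.4076
σ = 65.944° → d = Rσ = 6362·1.15094 = 7322 km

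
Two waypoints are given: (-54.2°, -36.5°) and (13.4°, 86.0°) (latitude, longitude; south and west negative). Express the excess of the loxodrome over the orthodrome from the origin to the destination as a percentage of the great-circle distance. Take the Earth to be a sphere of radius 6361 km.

Great circle: σ = 2.0871 rad → d_gc = Rσ = 13276.3 km
Rhumb: Δφ = +1.1798, Δλ = +2.1380, Δψ = +1.3662, q = Δφ/Δψ = 0.8636 → d_rh = R√(Δφ²+q²Δλ²) = 13938.2 km
Excess = (13938.2 − 13276.3) / 13276.3 = 661.9 / 13276.3 = 4.99% ≈ 5.0%

5.0%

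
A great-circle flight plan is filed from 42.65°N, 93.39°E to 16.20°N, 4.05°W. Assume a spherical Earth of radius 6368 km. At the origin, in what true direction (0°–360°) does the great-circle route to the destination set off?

N = sin Δλ·cos φ₂ = -0.9522;  D = cos φ₁ sin φ₂ − sin φ₁ cos φ₂ cos Δλ = +0.2894
initial course = atan2(N, D) = 286.91°

286.9°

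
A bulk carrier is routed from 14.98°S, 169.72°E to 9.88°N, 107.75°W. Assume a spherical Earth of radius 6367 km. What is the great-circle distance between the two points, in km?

9495 km

cos σ = sin φ₁ sin φ₂ + cos φ₁ cos φ₂ cos Δλ
      = sin(-14.98°)sin(9.88°) + cos(-14.98°)cos(9.88°)cos(82.53°) = 0.0794
σ = 85.447° → d = Rσ = 6367·1.49134 = 9495 km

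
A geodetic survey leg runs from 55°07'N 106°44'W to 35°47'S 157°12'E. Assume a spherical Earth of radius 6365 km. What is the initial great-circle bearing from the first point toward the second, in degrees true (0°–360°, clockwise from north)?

251.9°

θ = atan2( sin Δλ·cos φ₂ ,  cos φ₁ sin φ₂ − sin φ₁ cos φ₂ cos Δλ )
  = atan2(-0.8067, -0.2641) = 251.87°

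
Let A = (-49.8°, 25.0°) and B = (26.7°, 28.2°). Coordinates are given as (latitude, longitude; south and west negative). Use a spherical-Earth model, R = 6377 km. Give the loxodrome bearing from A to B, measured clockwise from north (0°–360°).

2.1°

Meridional parts: M(φ₁)=-1.0053, M(φ₂)=+0.4838 → ΔM = +1.4891;  Δλ = +0.0559 rad
tan C = Δλ / ΔM = +0.0375 → C = 2.15°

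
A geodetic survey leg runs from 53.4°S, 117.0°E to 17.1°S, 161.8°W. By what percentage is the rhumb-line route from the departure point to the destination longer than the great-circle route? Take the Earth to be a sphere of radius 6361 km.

3.5%

Great circle: σ = 1.2416 rad → d_gc = Rσ = 7898.1 km
Rhumb: Δφ = +0.6336, Δλ = +1.4172, Δψ = +0.8035, q = Δφ/Δψ = 0.7885 → d_rh = R√(Δφ²+q²Δλ²) = 8171.1 km
Excess = (8171.1 − 7898.1) / 7898.1 = 273.0 / 7898.1 = 3.46% ≈ 3.5%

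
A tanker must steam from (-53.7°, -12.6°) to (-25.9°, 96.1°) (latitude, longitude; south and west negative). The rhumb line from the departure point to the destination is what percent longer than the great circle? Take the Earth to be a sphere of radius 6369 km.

8.3%

Great circle: σ = 1.3885 rad → d_gc = Rσ = 8843.4 km
Rhumb: Δφ = +0.4852, Δλ = +1.8972, Δψ = +0.6470, q = Δφ/Δψ = 0.7499 → d_rh = R√(Δφ²+q²Δλ²) = 9573.5 km
Excess = (9573.5 − 8843.4) / 8843.4 = 730.1 / 8843.4 = 8.26% ≈ 8.3%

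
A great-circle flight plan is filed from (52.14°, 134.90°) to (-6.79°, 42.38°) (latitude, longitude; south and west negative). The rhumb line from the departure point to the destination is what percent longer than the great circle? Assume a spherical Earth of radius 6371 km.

Great circle: σ = 1.6912 rad → d_gc = Rσ = 10774.8 km
Rhumb: Δφ = -1.0285, Δλ = -1.6148, Δψ = -1.1889, q = Δφ/Δψ = 0.8651 → d_rh = R√(Δφ²+q²Δλ²) = 11051.9 km
Excess = (11051.9 − 10774.8) / 10774.8 = 277.1 / 10774.8 = 2.57% ≈ 2.6%

2.6%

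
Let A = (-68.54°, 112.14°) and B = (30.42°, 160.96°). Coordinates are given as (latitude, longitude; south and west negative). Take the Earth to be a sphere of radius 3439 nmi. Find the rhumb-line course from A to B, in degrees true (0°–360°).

21.0°

Δψ = ln[tan(π/4+φ₂/2)/tan(π/4+φ₁/2)] = +2.2212
Δλ = +0.8521 rad (taken the short way round)
course = atan2(Δλ, Δψ) = 20.99°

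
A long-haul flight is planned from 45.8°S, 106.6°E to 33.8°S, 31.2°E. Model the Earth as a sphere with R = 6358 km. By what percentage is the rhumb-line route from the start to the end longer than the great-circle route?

3.4%

Great circle: σ = 0.9946 rad → d_gc = Rσ = 6323.6 km
Rhumb: Δφ = +0.2094, Δλ = -1.3160, Δψ = +0.2738, q = Δφ/Δψ = 0.7649 → d_rh = R√(Δφ²+q²Δλ²) = 6537.1 km
Excess = (6537.1 − 6323.6) / 6323.6 = 213.5 / 6323.6 = 3.38% ≈ 3.4%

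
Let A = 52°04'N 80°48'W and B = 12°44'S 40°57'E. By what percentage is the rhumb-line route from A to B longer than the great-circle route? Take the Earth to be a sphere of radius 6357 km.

4.5%

Great circle: σ = 2.0822 rad → d_gc = Rσ = 13236.4 km
Rhumb: Δφ = -1.1310, Δλ = +2.1249, Δψ = -1.2921, q = Δφ/Δψ = 0.8753 → d_rh = R√(Δφ²+q²Δλ²) = 13837.7 km
Excess = (13837.7 − 13236.4) / 13236.4 = 601.3 / 13236.4 = 4.54% ≈ 4.5%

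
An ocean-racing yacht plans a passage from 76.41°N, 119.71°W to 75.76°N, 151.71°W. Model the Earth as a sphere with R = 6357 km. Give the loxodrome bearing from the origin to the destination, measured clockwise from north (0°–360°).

265.2°

Δψ = ln[tan(π/4+φ₂/2)/tan(π/4+φ₁/2)] = -0.0472
Δλ = -0.5585 rad (taken the short way round)
course = atan2(Δλ, Δψ) = 265.17°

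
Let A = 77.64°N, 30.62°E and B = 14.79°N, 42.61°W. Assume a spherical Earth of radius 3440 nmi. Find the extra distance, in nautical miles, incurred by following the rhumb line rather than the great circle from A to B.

Great circle: cos σ = sin φ₁ sin φ₂ + cos φ₁ cos φ₂ cos Δλ,  σ = 1.2566 rad → d_gc = 4322.6 nmi
Rhumb line: Δψ = -1.9620, q = Δφ/Δψ = 0.5591, d_rh = R√(Δφ²+q²Δλ²) = 4503.5 nmi
Excess = 4503.5 − 4322.6 = 180.9 ≈ 181 nmi

181 nmi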